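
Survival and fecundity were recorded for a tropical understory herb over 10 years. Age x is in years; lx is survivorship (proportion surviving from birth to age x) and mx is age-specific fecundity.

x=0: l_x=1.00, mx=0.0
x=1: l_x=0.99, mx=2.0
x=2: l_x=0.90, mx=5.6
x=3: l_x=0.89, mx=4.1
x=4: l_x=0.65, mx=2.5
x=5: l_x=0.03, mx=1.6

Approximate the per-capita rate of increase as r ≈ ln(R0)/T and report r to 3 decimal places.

1.043

R0 = Σ lx·mx = 0 + 1.98 + 5.04 + 3.649 + 1.625 + 0.048 = 12.342
Σ x·lx·mx = 29.747; T = 29.747/12.342 = 2.41023…
r ≈ ln(R0)/T = ln(12.342)/2.41023… = 1.04264… → 1.043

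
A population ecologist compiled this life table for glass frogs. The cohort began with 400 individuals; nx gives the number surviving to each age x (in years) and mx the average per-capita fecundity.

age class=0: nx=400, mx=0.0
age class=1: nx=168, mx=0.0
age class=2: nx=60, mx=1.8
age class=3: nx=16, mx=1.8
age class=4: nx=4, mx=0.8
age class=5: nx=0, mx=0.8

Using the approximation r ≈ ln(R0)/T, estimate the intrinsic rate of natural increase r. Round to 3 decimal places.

lx = nx/n0 = nx/400: 1, 0.42, 0.15, 0.04, 0.01, 0
R0 = Σ lx·mx = 0 + 0 + 0.27 + 0.072 + 0.008 + 0 = 0.35
Σ x·lx·mx = 0.788; T = 0.788/0.35 = 2.25143…
r ≈ ln(R0)/T = ln(0.35)/2.25143… = -0.46629… → -0.466

-0.466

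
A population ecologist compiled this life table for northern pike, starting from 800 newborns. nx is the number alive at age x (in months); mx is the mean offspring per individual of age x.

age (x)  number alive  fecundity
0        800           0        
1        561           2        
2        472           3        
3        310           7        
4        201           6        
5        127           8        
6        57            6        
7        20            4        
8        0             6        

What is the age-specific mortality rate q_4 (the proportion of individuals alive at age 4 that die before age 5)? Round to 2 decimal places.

0.37

lx = nx/n0 = nx/800: 1, 0.70125, 0.59, 0.3875, 0.25125, 0.15875, 0.07125, 0.025, 0
q_4 = (l_4 − l_5) / l_4 = (0.25125 − 0.15875) / 0.25125
     = 0.0925 / 0.25125 = 0.368159… → 0.37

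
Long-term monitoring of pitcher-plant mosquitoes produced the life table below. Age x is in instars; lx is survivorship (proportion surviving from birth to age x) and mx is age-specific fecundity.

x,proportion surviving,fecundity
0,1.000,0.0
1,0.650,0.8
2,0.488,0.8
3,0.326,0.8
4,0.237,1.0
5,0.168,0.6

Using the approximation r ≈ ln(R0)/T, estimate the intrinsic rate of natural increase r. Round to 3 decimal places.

R0 = Σ lx·mx = 0 + 0.52 + 0.3904 + 0.2608 + 0.237 + 0.1008 = 1.509
Σ x·lx·mx = 3.5352; T = 3.5352/1.509 = 2.34274…
r ≈ ln(R0)/T = ln(1.509)/2.34274… = 0.17563… → 0.176

0.176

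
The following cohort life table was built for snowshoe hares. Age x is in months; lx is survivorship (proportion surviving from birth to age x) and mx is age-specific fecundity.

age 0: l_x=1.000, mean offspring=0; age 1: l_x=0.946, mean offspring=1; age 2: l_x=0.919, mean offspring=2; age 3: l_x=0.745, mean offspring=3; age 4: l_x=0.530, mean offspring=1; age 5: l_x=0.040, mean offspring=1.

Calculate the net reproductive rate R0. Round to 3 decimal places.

5.589

lx·mx by age: 0, 0.946, 1.838, 2.235, 0.53, 0.04
R0 = Σ lx·mx = 5.589 → 5.589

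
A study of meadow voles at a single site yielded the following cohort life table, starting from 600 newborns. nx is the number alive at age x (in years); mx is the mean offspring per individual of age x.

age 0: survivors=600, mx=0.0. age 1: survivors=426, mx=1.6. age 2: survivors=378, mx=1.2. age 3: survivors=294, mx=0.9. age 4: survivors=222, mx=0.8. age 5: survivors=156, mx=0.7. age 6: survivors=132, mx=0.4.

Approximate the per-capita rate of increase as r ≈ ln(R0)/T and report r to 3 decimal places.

0.468

lx = nx/n0 = nx/600: 1, 0.71, 0.63, 0.49, 0.37, 0.26, 0.22
R0 = Σ lx·mx = 0 + 1.136 + 0.756 + 0.441 + 0.296 + 0.182 + 0.088 = 2.899
Σ x·lx·mx = 6.593; T = 6.593/2.899 = 2.27423…
r ≈ ln(R0)/T = ln(2.899)/2.27423… = 0.46801… → 0.468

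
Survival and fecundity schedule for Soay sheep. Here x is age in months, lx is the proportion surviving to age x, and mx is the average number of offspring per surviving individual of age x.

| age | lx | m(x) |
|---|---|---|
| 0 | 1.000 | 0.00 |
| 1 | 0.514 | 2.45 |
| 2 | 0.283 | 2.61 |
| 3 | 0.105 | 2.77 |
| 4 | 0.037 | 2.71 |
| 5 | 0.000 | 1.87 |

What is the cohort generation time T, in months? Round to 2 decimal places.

lx·mx: 0, 1.2593, 0.73863, 0.29085, 0.10027, 0 → R0 = 2.38905
x·lx·mx: 0, 1.2593, 1.47726, 0.87255, 0.40108, 0 → Σ = 4.01019
T = 4.01019 / 2.38905 = 1.678571… → 1.68

1.68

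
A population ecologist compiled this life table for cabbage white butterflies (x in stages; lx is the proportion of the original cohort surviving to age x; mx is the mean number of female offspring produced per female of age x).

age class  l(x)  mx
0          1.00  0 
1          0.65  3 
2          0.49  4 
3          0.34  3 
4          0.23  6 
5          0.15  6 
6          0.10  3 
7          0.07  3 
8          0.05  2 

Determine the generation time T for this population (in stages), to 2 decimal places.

lx·mx: 0, 1.95, 1.96, 1.02, 1.38, 0.9, 0.3, 0.21, 0.1 → R0 = 7.82
x·lx·mx: 0, 1.95, 3.92, 3.06, 5.52, 4.5, 1.8, 1.47, 0.8 → Σ = 23.02
T = 23.02 / 7.82 = 2.943734… → 2.94

2.94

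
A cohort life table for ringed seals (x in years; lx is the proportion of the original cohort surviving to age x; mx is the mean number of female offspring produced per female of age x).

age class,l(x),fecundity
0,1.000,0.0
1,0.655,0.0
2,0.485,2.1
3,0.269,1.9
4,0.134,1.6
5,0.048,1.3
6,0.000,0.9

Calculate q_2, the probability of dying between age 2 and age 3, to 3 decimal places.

q_2 = (l_2 − l_3) / l_2 = (0.485 − 0.269) / 0.485
     = 0.216 / 0.485 = 0.445361… → 0.445

0.445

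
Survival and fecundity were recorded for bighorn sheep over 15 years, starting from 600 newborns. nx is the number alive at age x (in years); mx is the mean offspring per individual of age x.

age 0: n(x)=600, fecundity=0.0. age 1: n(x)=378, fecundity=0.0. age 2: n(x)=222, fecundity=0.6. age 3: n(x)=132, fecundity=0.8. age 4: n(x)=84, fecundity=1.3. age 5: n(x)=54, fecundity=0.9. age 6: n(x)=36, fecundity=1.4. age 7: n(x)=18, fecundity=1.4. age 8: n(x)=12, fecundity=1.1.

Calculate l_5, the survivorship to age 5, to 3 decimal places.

0.090

l_5 = n_5/n_0 = 54/600 = 0.09 → 0.090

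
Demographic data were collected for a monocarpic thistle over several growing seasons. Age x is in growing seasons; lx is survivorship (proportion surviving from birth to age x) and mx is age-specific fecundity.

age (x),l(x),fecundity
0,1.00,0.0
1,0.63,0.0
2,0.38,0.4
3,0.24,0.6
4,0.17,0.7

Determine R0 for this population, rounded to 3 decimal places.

lx·mx by age: 0, 0, 0.152, 0.144, 0.119
R0 = Σ lx·mx = 0.415 → 0.415

0.415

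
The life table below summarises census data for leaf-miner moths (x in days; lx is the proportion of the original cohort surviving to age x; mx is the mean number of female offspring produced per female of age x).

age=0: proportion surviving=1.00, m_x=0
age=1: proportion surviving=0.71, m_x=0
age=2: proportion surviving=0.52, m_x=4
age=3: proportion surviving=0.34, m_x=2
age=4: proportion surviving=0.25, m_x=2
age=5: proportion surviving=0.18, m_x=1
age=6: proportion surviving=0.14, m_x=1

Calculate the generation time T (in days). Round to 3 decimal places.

lx·mx: 0, 0, 2.08, 0.68, 0.5, 0.18, 0.14 → R0 = 3.58
x·lx·mx: 0, 0, 4.16, 2.04, 2, 0.9, 0.84 → Σ = 9.94
T = 9.94 / 3.58 = 2.776536… → 2.777

2.777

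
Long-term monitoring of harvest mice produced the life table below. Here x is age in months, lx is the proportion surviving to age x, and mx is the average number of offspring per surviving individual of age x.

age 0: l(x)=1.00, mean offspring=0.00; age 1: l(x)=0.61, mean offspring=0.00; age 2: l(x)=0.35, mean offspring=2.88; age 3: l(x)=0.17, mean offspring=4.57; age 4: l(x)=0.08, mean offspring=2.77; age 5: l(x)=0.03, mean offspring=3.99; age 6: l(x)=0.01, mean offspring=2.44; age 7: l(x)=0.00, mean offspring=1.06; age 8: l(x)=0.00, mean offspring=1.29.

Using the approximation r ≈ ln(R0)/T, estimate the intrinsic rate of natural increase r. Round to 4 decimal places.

R0 = Σ lx·mx = 0 + 0 + 1.008 + 0.7769 + 0.2216 + 0.1197 + 0.0244 + 0 + 0 = 2.1506
Σ x·lx·mx = 5.978; T = 5.978/2.1506 = 2.77969…
r ≈ ln(R0)/T = ln(2.1506)/2.77969… = 0.275479… → 0.2755

0.2755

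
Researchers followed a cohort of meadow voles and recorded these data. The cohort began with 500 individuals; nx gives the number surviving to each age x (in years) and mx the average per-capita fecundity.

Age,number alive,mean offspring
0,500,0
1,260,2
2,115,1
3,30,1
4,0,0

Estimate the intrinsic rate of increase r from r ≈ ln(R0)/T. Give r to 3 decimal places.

0.226

lx = nx/n0 = nx/500: 1, 0.52, 0.23, 0.06, 0
R0 = Σ lx·mx = 0 + 1.04 + 0.23 + 0.06 + 0 = 1.33
Σ x·lx·mx = 1.68; T = 1.68/1.33 = 1.26316…
r ≈ ln(R0)/T = ln(1.33)/1.26316… = 0.22577… → 0.226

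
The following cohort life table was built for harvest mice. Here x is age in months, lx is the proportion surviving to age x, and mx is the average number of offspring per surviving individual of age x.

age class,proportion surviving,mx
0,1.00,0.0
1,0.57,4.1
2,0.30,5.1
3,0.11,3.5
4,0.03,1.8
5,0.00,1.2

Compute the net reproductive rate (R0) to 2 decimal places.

lx·mx by age: 0, 2.337, 1.53, 0.385, 0.054, 0
R0 = Σ lx·mx = 4.306 → 4.31

4.31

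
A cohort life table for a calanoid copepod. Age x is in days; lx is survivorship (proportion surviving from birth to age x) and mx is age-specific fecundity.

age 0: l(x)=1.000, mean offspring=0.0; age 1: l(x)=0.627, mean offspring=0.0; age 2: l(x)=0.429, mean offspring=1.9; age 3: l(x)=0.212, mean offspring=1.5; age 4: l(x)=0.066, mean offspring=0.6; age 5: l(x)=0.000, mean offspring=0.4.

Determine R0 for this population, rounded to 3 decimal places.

1.173

lx·mx by age: 0, 0, 0.8151, 0.318, 0.0396, 0
R0 = Σ lx·mx = 1.1727 → 1.173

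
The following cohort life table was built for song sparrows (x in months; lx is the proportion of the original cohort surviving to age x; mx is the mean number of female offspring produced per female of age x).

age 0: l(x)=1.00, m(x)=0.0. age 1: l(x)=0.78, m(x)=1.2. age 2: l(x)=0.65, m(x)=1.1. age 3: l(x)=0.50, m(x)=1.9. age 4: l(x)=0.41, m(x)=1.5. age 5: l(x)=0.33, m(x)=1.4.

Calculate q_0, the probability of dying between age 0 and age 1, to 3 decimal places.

q_0 = (l_0 − l_1) / l_0 = (1 − 0.78) / 1
     = 0.22 / 1 = 0.22 → 0.220

0.220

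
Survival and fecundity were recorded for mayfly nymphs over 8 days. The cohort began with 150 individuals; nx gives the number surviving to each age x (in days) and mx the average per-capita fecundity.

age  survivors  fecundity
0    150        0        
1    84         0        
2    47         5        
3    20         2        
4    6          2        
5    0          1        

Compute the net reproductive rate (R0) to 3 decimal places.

lx = nx/n0 = nx/150: 1, 0.56, 0.31333…, 0.13333…, 0.04, 0
lx·mx by age: 0, 0, 1.566667…, 0.266667…, 0.08, 0
R0 = Σ lx·mx = 1.913333… → 1.913

1.913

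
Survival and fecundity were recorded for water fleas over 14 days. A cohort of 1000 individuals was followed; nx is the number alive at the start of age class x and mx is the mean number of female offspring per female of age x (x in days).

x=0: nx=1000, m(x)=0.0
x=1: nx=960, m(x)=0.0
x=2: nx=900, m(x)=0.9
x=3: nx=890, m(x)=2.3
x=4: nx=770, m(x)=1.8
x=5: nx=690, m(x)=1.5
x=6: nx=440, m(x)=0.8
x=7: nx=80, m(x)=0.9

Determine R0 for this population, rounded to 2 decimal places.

lx = nx/n0 = nx/1000: 1, 0.96, 0.9, 0.89, 0.77, 0.69, 0.44, 0.08
lx·mx by age: 0, 0, 0.81, 2.047, 1.386, 1.035, 0.352, 0.072
R0 = Σ lx·mx = 5.702 → 5.70

5.70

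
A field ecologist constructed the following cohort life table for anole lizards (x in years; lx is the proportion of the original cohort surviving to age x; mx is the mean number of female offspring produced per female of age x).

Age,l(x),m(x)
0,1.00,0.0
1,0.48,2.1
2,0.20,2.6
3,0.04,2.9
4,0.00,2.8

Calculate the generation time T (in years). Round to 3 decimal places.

1.457

lx·mx: 0, 1.008, 0.52, 0.116, 0 → R0 = 1.644
x·lx·mx: 0, 1.008, 1.04, 0.348, 0 → Σ = 2.396
T = 2.396 / 1.644 = 1.457421… → 1.457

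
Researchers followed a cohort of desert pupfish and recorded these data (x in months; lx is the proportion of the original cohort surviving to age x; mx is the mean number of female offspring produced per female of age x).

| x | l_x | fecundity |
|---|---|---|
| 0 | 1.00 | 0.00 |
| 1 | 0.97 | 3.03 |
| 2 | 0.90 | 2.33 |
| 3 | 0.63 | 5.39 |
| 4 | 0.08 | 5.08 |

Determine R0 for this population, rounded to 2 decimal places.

8.84

lx·mx by age: 0, 2.9391, 2.097, 3.3957, 0.4064
R0 = Σ lx·mx = 8.8382 → 8.84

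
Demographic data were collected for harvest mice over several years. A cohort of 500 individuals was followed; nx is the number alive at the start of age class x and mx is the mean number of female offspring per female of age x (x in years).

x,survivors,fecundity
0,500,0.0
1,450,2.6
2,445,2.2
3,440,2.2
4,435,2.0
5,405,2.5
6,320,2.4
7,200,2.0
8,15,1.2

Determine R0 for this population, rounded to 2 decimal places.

12.37

lx = nx/n0 = nx/500: 1, 0.9, 0.89, 0.88, 0.87, 0.81, 0.64, 0.4, 0.03
lx·mx by age: 0, 2.34, 1.958, 1.936, 1.74, 2.025, 1.536, 0.8, 0.036
R0 = Σ lx·mx = 12.371 → 12.37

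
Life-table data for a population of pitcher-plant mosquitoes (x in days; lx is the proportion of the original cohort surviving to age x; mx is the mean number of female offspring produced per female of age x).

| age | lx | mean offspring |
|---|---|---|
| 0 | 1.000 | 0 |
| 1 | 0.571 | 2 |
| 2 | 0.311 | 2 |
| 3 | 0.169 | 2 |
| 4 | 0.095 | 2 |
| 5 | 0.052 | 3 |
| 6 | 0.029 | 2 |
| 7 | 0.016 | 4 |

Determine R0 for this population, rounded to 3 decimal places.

lx·mx by age: 0, 1.142, 0.622, 0.338, 0.19, 0.156, 0.058, 0.064
R0 = Σ lx·mx = 2.57 → 2.570

2.570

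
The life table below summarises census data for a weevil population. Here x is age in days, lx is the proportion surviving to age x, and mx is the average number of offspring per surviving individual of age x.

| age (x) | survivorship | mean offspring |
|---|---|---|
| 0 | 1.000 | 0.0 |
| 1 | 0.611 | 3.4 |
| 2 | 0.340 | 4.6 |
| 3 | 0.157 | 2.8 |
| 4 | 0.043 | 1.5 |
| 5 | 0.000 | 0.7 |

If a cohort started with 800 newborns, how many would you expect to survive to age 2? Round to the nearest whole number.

Expected survivors = N0 · l_2 = 800 × 0.340 = 272 → 272

272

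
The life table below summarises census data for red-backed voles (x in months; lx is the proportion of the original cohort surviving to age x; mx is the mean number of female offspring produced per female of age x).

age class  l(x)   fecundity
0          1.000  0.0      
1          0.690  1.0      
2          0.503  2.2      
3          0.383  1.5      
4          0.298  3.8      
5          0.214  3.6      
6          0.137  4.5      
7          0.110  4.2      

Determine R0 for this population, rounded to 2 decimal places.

lx·mx by age: 0, 0.69, 1.1066, 0.5745, 1.1324, 0.7704, 0.6165, 0.462
R0 = Σ lx·mx = 5.3524 → 5.35

5.35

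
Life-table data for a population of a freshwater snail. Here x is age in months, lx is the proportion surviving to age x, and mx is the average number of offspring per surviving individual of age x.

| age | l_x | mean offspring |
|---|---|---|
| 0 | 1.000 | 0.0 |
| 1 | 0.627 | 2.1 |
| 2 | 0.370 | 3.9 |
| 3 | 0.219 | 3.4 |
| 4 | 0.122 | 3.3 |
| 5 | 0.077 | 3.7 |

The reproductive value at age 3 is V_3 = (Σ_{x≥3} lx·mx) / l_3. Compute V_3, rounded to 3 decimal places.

6.539

lx·mx for x ≥ 3: 0.7446, 0.4026, 0.2849 → sum = 1.4321
V_3 = 1.4321 / l_3 = 1.4321 / 0.219 = 6.539269… → 6.539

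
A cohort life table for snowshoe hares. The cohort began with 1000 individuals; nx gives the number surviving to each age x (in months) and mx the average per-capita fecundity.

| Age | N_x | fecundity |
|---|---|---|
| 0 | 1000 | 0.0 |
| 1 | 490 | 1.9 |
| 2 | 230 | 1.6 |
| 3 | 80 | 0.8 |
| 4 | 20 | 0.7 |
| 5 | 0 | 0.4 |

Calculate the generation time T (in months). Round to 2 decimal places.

lx = nx/n0 = nx/1000: 1, 0.49, 0.23, 0.08, 0.02, 0
lx·mx: 0, 0.931, 0.368, 0.064, 0.014, 0 → R0 = 1.377
x·lx·mx: 0, 0.931, 0.736, 0.192, 0.056, 0 → Σ = 1.915
T = 1.915 / 1.377 = 1.390704… → 1.39

1.39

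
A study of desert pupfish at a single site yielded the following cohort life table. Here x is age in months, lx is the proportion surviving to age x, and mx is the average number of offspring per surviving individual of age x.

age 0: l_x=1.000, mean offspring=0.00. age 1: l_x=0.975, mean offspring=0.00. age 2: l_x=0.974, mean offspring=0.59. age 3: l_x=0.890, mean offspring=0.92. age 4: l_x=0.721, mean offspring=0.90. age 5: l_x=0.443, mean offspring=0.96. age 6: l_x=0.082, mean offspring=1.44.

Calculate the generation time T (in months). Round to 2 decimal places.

lx·mx: 0, 0, 0.57466, 0.8188, 0.6489, 0.42528, 0.11808 → R0 = 2.58572
x·lx·mx: 0, 0, 1.14932, 2.4564, 2.5956, 2.1264, 0.70848 → Σ = 9.0362
T = 9.0362 / 2.58572 = 3.494655… → 3.49

3.49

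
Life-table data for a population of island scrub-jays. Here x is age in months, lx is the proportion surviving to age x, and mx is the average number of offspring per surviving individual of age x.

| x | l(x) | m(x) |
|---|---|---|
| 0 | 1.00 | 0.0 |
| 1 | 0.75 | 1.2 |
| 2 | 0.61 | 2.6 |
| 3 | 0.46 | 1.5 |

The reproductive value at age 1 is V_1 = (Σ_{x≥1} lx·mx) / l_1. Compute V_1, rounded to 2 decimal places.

4.23

lx·mx for x ≥ 1: 0.9, 1.586, 0.69 → sum = 3.176
V_1 = 3.176 / l_1 = 3.176 / 0.75 = 4.234667… → 4.23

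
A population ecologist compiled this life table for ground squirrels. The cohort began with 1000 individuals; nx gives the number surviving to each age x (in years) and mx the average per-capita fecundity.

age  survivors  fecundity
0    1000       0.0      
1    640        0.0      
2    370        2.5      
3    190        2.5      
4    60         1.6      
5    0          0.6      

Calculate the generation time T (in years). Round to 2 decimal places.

2.45

lx = nx/n0 = nx/1000: 1, 0.64, 0.37, 0.19, 0.06, 0
lx·mx: 0, 0, 0.925, 0.475, 0.096, 0 → R0 = 1.496
x·lx·mx: 0, 0, 1.85, 1.425, 0.384, 0 → Σ = 3.659
T = 3.659 / 1.496 = 2.445856… → 2.45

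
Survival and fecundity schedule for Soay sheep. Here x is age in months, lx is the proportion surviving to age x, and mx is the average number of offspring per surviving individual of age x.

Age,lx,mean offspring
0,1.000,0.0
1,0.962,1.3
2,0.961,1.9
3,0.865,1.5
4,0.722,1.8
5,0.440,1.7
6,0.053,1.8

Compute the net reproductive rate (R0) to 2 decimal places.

6.52

lx·mx by age: 0, 1.2506, 1.8259, 1.2975, 1.2996, 0.748, 0.0954
R0 = Σ lx·mx = 6.517 → 6.52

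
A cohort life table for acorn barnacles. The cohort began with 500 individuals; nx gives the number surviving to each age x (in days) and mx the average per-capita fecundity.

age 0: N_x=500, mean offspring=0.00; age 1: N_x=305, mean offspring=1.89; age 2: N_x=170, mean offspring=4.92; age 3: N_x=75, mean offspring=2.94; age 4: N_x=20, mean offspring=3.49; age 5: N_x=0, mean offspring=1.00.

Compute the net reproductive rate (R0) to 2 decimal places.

lx = nx/n0 = nx/500: 1, 0.61, 0.34, 0.15, 0.04, 0
lx·mx by age: 0, 1.1529, 1.6728, 0.441, 0.1396, 0
R0 = Σ lx·mx = 3.4063 → 3.41

3.41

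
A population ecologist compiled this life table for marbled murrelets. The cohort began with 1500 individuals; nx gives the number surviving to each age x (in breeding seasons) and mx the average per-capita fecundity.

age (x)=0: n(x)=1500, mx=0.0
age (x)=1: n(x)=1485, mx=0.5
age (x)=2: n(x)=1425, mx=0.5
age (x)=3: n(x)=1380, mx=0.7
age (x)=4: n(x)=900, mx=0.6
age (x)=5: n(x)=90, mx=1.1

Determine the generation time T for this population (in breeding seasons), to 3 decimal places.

2.523

lx = nx/n0 = nx/1500: 1, 0.99, 0.95, 0.92, 0.6, 0.06
lx·mx: 0, 0.495, 0.475, 0.644, 0.36, 0.066 → R0 = 2.04
x·lx·mx: 0, 0.495, 0.95, 1.932, 1.44, 0.33 → Σ = 5.147
T = 5.147 / 2.04 = 2.523039… → 2.523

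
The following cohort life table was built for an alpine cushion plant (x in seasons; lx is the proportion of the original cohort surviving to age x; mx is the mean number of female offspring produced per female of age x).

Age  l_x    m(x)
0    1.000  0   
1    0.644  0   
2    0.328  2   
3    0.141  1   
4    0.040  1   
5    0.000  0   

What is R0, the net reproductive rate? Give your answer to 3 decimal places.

0.837

lx·mx by age: 0, 0, 0.656, 0.141, 0.04, 0
R0 = Σ lx·mx = 0.837 → 0.837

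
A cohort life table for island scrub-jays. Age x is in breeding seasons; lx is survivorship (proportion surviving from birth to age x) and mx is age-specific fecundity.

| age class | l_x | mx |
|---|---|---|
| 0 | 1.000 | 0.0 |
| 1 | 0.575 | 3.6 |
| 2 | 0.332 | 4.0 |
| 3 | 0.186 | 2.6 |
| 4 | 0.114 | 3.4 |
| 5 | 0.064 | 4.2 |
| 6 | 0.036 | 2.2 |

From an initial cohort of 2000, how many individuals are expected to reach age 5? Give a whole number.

Expected survivors = N0 · l_5 = 2000 × 0.064 = 128 → 128

128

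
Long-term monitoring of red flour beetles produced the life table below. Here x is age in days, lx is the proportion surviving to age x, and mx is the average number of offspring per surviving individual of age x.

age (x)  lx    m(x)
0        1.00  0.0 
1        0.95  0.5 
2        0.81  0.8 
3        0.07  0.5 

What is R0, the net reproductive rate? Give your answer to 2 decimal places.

lx·mx by age: 0, 0.475, 0.648, 0.035
R0 = Σ lx·mx = 1.158 → 1.16

1.16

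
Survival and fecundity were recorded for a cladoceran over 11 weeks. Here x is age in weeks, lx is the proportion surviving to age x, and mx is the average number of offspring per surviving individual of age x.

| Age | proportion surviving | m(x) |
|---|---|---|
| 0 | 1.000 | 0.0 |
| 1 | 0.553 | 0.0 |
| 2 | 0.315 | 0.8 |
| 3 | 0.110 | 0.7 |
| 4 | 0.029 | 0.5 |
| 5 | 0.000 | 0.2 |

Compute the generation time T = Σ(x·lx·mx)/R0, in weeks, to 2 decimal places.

lx·mx: 0, 0, 0.252, 0.077, 0.0145, 0 → R0 = 0.3435
x·lx·mx: 0, 0, 0.504, 0.231, 0.058, 0 → Σ = 0.793
T = 0.793 / 0.3435 = 2.308588… → 2.31

2.31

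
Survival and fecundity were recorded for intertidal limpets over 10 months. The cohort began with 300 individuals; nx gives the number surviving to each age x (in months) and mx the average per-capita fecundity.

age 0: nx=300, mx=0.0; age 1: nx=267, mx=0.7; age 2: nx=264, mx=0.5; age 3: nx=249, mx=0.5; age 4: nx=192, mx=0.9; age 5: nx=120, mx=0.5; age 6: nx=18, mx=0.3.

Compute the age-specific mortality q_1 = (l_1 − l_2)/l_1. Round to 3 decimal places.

lx = nx/n0 = nx/300: 1, 0.89, 0.88, 0.83, 0.64, 0.4, 0.06
q_1 = (l_1 − l_2) / l_1 = (0.89 − 0.88) / 0.89
     = 0.01 / 0.89 = 0.011236… → 0.011

0.011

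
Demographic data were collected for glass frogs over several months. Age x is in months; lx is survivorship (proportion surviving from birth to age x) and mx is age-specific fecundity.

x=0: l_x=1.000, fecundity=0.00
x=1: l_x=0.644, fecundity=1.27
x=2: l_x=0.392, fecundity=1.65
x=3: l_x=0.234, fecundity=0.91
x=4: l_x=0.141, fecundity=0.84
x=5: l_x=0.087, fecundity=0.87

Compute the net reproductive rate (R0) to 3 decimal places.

lx·mx by age: 0, 0.81788, 0.6468, 0.21294, 0.11844, 0.07569
R0 = Σ lx·mx = 1.87175 → 1.872

1.872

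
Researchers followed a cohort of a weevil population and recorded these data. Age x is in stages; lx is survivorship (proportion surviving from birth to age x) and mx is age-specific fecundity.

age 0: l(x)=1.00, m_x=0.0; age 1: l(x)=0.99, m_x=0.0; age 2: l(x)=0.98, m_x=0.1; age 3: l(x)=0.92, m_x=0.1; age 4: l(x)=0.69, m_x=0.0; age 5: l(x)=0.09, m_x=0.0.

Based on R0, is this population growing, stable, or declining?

R0 = Σ lx·mx = 0 + 0 + 0.098 + 0.092 + 0 + 0 = 0.19
R0 < 1, so the population is declining.

declining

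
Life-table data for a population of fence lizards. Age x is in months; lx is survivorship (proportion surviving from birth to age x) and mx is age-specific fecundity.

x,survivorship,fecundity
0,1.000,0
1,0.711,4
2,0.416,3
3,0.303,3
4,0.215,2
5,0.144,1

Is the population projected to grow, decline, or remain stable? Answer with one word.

R0 = Σ lx·mx = 0 + 2.844 + 1.248 + 0.909 + 0.43 + 0.144 = 5.575
R0 > 1, so the population is growing.

growing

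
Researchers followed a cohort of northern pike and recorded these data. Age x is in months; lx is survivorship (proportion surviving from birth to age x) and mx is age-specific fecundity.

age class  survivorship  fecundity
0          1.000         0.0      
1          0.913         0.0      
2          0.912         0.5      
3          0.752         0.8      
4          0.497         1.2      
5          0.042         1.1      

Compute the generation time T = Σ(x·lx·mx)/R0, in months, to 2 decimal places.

lx·mx: 0, 0, 0.456, 0.6016, 0.5964, 0.0462 → R0 = 1.7002
x·lx·mx: 0, 0, 0.912, 1.8048, 2.3856, 0.231 → Σ = 5.3334
T = 5.3334 / 1.7002 = 3.136925… → 3.14

3.14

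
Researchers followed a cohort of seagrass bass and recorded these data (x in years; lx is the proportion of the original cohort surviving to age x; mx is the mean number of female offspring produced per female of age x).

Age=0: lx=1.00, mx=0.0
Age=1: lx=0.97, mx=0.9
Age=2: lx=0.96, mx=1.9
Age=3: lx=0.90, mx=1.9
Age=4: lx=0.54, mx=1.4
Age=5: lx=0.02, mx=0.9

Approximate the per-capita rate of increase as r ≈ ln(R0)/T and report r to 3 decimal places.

R0 = Σ lx·mx = 0 + 0.873 + 1.824 + 1.71 + 0.756 + 0.018 = 5.181
Σ x·lx·mx = 12.765; T = 12.765/5.181 = 2.46381…
r ≈ ln(R0)/T = ln(5.181)/2.46381… = 0.66766… → 0.668

0.668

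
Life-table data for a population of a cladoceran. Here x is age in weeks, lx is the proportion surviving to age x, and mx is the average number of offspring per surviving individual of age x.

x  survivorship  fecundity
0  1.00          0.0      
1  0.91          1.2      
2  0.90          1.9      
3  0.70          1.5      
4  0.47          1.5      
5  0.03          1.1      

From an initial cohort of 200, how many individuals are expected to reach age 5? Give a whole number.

Expected survivors = N0 · l_5 = 200 × 0.03 = 6 → 6

6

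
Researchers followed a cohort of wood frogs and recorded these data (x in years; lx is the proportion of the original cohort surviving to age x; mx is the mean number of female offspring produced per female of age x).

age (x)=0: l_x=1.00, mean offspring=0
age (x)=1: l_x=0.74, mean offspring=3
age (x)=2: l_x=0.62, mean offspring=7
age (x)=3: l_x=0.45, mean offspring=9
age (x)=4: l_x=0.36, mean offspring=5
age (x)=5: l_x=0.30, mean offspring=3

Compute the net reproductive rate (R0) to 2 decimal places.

lx·mx by age: 0, 2.22, 4.34, 4.05, 1.8, 0.9
R0 = Σ lx·mx = 13.31 → 13.31

13.31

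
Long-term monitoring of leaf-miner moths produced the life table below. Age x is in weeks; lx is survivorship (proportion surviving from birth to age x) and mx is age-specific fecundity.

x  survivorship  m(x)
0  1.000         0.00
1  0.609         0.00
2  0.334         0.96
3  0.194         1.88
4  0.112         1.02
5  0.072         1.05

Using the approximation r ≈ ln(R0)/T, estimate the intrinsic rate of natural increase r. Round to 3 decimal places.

-0.045

R0 = Σ lx·mx = 0 + 0 + 0.32064 + 0.36472 + 0.11424 + 0.0756 = 0.8752
Σ x·lx·mx = 2.5704; T = 2.5704/0.8752 = 2.93693…
r ≈ ln(R0)/T = ln(0.8752)/2.93693… = -0.04539… → -0.045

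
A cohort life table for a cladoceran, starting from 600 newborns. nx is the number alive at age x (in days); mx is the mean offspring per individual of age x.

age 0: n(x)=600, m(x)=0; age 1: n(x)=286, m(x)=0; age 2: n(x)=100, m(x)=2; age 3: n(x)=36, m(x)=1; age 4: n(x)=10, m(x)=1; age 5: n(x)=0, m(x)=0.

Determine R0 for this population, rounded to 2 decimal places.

0.41

lx = nx/n0 = nx/600: 1, 0.47667…, 0.16667…, 0.06, 0.01667…, 0
lx·mx by age: 0, 0, 0.333333…, 0.06, 0.016667…, 0
R0 = Σ lx·mx = 0.41… → 0.41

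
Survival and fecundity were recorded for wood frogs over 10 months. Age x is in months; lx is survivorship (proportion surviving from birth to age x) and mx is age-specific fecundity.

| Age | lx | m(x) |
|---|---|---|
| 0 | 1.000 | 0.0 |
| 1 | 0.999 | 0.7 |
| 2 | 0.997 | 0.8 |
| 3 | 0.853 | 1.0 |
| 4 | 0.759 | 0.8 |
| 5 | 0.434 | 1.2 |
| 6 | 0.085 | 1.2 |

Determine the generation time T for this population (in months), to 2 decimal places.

lx·mx: 0, 0.6993, 0.7976, 0.853, 0.6072, 0.5208, 0.102 → R0 = 3.5799
x·lx·mx: 0, 0.6993, 1.5952, 2.559, 2.4288, 2.604, 0.612 → Σ = 10.4983
T = 10.4983 / 3.5799 = 2.932568… → 2.93

2.93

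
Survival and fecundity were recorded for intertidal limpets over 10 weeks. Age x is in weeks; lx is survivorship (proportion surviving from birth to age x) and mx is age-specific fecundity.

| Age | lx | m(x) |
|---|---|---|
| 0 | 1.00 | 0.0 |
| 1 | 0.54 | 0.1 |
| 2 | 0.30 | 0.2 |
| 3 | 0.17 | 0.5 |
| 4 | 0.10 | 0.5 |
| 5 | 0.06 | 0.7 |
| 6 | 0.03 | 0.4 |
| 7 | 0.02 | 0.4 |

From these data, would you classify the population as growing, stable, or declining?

R0 = Σ lx·mx = 0 + 0.054 + 0.06 + 0.085 + 0.05 + 0.042 + 0.012 + 0.008 = 0.311
R0 < 1, so the population is declining.

declining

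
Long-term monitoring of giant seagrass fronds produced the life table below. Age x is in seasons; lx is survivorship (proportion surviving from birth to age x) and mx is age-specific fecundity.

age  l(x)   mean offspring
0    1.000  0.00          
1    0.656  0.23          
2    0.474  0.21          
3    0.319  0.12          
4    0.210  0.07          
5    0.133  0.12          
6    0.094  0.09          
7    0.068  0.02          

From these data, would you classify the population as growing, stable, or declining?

declining

R0 = Σ lx·mx = 0 + 0.15088 + 0.09954 + 0.03828 + 0.0147 + 0.01596 + 0.00846 + 0.00136 = 0.32918
R0 < 1, so the population is declining.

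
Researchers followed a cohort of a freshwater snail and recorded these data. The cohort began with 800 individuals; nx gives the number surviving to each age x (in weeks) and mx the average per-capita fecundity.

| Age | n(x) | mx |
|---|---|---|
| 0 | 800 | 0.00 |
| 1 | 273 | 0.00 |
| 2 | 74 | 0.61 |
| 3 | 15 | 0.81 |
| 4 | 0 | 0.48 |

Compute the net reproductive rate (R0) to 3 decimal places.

0.072

lx = nx/n0 = nx/800: 1, 0.34125, 0.0925, 0.01875, 0
lx·mx by age: 0, 0, 0.056425, 0.015188…, 0
R0 = Σ lx·mx = 0.071613… → 0.072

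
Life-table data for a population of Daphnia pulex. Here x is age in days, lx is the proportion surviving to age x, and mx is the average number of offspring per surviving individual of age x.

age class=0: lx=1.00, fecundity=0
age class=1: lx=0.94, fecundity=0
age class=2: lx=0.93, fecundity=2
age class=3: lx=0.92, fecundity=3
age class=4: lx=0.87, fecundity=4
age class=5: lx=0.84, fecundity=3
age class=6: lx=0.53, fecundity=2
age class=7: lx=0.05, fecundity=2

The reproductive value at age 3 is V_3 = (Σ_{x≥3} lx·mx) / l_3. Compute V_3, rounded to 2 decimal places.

10.78

lx·mx for x ≥ 3: 2.76, 3.48, 2.52, 1.06, 0.1 → sum = 9.92
V_3 = 9.92 / l_3 = 9.92 / 0.92 = 10.782609… → 10.78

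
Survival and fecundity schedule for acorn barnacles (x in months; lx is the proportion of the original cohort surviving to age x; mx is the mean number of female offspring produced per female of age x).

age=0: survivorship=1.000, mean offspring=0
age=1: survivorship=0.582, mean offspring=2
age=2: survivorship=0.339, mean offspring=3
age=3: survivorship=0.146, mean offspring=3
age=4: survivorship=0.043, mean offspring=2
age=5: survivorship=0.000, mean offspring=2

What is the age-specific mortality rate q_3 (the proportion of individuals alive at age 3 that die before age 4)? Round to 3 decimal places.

q_3 = (l_3 − l_4) / l_3 = (0.146 − 0.043) / 0.146
     = 0.103 / 0.146 = 0.705479… → 0.705

0.705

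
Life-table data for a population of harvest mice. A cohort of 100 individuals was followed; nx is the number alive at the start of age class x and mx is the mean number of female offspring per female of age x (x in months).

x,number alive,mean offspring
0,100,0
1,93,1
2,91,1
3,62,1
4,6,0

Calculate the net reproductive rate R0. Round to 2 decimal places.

lx = nx/n0 = nx/100: 1, 0.93, 0.91, 0.62, 0.06
lx·mx by age: 0, 0.93, 0.91, 0.62, 0
R0 = Σ lx·mx = 2.46 → 2.46

2.46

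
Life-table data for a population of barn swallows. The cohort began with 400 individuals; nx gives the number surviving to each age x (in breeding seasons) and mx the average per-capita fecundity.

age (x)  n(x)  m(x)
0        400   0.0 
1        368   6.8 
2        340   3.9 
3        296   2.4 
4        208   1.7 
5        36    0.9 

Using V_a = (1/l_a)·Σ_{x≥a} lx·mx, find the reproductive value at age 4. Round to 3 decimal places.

lx = nx/n0 = nx/400: 1, 0.92, 0.85, 0.74, 0.52, 0.09
lx·mx for x ≥ 4: 0.884, 0.081 → sum = 0.965
V_4 = 0.965 / l_4 = 0.965 / 0.52 = 1.855769… → 1.856

1.856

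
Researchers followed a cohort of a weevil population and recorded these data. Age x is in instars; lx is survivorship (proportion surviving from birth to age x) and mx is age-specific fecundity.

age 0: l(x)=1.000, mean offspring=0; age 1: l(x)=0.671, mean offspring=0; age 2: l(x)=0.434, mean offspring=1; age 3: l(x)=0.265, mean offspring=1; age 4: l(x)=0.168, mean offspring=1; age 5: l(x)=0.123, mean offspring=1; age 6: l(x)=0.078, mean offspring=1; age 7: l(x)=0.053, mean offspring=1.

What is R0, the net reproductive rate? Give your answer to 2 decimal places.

lx·mx by age: 0, 0, 0.434, 0.265, 0.168, 0.123, 0.078, 0.053
R0 = Σ lx·mx = 1.121 → 1.12

1.12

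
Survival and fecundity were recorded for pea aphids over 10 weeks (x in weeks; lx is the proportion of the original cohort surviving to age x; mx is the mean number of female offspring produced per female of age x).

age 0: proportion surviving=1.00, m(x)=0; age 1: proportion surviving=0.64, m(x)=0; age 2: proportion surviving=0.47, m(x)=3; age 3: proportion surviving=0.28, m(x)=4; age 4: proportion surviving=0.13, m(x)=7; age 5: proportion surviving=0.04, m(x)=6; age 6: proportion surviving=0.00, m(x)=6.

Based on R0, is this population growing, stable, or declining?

growing

R0 = Σ lx·mx = 0 + 0 + 1.41 + 1.12 + 0.91 + 0.24 + 0 = 3.68
R0 > 1, so the population is growing.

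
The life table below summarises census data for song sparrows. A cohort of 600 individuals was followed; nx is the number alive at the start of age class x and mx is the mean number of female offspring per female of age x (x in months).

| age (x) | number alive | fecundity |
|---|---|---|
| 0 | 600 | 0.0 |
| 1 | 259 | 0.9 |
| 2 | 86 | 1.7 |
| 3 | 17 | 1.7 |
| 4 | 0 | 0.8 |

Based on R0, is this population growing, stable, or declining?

lx = nx/n0 = nx/600: 1, 0.43167…, 0.14333…, 0.02833…, 0
R0 = Σ lx·mx = 0 + 0.3885… + 0.243667… + 0.048167… + 0 = 0.680333…
R0 < 1, so the population is declining.

declining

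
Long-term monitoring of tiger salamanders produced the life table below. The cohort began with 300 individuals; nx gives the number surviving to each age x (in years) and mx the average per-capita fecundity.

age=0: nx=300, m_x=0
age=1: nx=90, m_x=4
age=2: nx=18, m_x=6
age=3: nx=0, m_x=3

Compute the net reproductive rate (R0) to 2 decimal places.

lx = nx/n0 = nx/300: 1, 0.3, 0.06, 0
lx·mx by age: 0, 1.2, 0.36, 0
R0 = Σ lx·mx = 1.56 → 1.56

1.56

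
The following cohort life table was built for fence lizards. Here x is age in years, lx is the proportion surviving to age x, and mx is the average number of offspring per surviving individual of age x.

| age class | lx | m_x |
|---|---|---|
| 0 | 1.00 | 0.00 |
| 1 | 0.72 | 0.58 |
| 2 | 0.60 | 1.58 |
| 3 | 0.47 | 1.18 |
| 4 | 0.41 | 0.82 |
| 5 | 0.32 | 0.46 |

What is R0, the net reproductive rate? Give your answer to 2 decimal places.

2.40

lx·mx by age: 0, 0.4176, 0.948, 0.5546, 0.3362, 0.1472
R0 = Σ lx·mx = 2.4036 → 2.40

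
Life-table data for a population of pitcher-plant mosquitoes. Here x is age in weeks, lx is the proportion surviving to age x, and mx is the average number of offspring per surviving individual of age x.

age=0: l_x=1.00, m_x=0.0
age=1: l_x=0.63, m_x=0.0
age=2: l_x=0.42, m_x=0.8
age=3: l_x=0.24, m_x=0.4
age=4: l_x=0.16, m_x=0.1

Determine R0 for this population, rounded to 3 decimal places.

lx·mx by age: 0, 0, 0.336, 0.096, 0.016
R0 = Σ lx·mx = 0.448 → 0.448

0.448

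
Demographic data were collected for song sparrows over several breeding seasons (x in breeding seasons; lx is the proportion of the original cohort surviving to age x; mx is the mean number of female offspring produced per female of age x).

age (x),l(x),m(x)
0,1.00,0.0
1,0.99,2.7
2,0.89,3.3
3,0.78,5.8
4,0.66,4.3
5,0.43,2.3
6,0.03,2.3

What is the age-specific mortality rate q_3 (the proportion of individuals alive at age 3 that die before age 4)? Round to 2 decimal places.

q_3 = (l_3 − l_4) / l_3 = (0.78 − 0.66) / 0.78
     = 0.12 / 0.78 = 0.153846… → 0.15

0.15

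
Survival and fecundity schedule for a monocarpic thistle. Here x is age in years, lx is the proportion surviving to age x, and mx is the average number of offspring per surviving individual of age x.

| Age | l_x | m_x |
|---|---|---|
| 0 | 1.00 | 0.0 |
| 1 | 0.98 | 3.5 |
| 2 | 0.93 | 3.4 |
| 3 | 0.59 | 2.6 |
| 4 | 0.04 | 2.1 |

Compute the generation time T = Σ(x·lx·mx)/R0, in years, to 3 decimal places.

lx·mx: 0, 3.43, 3.162, 1.534, 0.084 → R0 = 8.21
x·lx·mx: 0, 3.43, 6.324, 4.602, 0.336 → Σ = 14.692
T = 14.692 / 8.21 = 1.789525… → 1.790

1.790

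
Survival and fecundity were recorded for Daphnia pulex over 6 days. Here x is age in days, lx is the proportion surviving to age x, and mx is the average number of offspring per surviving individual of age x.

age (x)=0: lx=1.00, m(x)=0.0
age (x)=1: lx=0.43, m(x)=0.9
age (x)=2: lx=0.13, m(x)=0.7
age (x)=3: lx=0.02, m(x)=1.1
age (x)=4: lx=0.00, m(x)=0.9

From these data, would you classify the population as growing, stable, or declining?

declining

R0 = Σ lx·mx = 0 + 0.387 + 0.091 + 0.022 + 0 = 0.5
R0 < 1, so the population is declining.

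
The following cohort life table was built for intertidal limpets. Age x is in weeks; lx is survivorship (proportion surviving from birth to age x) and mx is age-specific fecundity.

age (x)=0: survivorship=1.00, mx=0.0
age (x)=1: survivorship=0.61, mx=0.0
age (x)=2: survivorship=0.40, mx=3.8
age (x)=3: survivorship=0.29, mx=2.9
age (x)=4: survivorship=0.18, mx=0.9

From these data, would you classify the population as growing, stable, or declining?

R0 = Σ lx·mx = 0 + 0 + 1.52 + 0.841 + 0.162 = 2.523
R0 > 1, so the population is growing.

growing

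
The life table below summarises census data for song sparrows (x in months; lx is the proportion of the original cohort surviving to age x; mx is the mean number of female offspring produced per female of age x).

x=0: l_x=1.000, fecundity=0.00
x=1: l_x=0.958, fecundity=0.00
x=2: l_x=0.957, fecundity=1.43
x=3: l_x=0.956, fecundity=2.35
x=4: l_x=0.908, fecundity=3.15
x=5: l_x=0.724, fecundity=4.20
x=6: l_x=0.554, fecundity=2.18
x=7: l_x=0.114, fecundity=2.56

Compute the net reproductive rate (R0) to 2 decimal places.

11.02

lx·mx by age: 0, 0, 1.36851, 2.2466, 2.8602, 3.0408, 1.20772, 0.29184
R0 = Σ lx·mx = 11.01567 → 11.02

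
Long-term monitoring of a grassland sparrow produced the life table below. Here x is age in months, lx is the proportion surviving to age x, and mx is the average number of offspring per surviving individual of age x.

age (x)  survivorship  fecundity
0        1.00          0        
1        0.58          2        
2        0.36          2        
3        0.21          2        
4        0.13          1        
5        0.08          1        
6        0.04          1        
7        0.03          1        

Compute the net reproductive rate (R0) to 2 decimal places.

2.58

lx·mx by age: 0, 1.16, 0.72, 0.42, 0.13, 0.08, 0.04, 0.03
R0 = Σ lx·mx = 2.58 → 2.58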